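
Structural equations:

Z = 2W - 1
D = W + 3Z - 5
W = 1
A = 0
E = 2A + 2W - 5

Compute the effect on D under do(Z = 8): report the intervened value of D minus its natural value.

21

do(Z=8) replaces the equation Z = 2W - 1 with the constant Z = 8.
D = W + 3Z - 5  [with W=1, Z=8]  = 20
Without intervention: Z = 2W - 1  [with W=1]  = 1; D = W + 3Z - 5  [with W=1, Z=1]  = -1.
Change = 20 − (-1) = 21.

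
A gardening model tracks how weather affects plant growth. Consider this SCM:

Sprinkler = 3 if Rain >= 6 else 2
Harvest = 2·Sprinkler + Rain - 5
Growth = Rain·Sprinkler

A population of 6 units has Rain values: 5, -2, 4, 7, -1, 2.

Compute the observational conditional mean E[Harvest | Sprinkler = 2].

Conditioning on Sprinkler=2 selects the 5 unit(s) with Rain ∈ {5, -2, 4, -1, 2}. Their Harvest values: 4, -3, 3, -2, 1. Mean = 0.6.

0.6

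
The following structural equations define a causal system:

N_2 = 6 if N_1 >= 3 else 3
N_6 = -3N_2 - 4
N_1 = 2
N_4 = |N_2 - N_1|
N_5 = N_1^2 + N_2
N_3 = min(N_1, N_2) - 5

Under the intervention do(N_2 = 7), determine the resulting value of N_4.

Under do(N_2=7), the mechanism N_2 = 6 if N_1 >= 3 else 3 is discarded; N_2 is fixed at 7.
N_4 = |N_2 - N_1|  [with N_2=7, N_1=2]  = 5

5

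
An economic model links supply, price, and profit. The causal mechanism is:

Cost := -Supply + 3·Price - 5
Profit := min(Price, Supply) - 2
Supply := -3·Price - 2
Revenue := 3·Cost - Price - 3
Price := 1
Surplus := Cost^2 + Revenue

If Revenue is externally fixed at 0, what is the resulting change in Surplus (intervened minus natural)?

Under do(Revenue=0), the mechanism Revenue := 3·Cost - Price - 3 is discarded; Revenue is fixed at 0.
Supply = -3·Price - 2  [with Price=1]  = -5
Cost = -Supply + 3·Price - 5  [with Supply=-5, Price=1]  = 3
Surplus = Cost^2 + Revenue  [with Cost=3, Revenue=0]  = 9
Without intervention: Supply = -3·Price - 2  [with Price=1]  = -5; Cost = -Supply + 3·Price - 5  [with Supply=-5, Price=1]  = 3; Revenue = 3·Cost - Price - 3  [with Cost=3, Price=1]  = 5; Surplus = Cost^2 + Revenue  [with Cost=3, Revenue=5]  = 14.
Change = 9 − 14 = -5.

-5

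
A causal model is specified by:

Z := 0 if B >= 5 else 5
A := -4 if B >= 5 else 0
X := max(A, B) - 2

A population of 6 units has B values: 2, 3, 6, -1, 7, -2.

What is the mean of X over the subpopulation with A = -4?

4.5

Observing A=-4 restricts to units where A's equation naturally yields -4: B ∈ {6, 7}. In that subpopulation X = 4, 5, mean 4.5.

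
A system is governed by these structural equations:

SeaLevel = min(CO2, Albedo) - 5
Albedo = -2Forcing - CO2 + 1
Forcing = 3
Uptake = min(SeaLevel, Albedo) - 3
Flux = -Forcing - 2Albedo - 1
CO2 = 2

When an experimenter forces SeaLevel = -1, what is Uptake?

-10

Under do(SeaLevel=-1), the mechanism SeaLevel = min(CO2, Albedo) - 5 is discarded; SeaLevel is fixed at -1.
Albedo = -2Forcing - CO2 + 1  [with Forcing=3, CO2=2]  = -7
Uptake = min(SeaLevel, Albedo) - 3  [with SeaLevel=-1, Albedo=-7]  = -10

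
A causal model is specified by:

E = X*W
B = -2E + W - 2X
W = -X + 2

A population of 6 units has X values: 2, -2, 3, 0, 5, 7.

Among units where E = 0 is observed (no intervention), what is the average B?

-1

Observing E=0 restricts to units where E's equation naturally yields 0: X ∈ {2, 0}. In that subpopulation B = -4, 2, mean -1.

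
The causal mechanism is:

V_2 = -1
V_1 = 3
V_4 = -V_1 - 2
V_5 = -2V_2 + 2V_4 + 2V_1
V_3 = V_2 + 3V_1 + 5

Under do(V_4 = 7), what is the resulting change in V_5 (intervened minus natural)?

Intervening sets V_4 = 7 and removes its equation (V_4 = -V_1 - 2).
V_5 = -2V_2 + 2V_4 + 2V_1  [with V_2=-1, V_4=7, V_1=3]  = 22
Without intervention: V_4 = -V_1 - 2  [with V_1=3]  = -5; V_5 = -2V_2 + 2V_4 + 2V_1  [with V_2=-1, V_4=-5, V_1=3]  = -2.
Change = 22 − (-2) = 24.

24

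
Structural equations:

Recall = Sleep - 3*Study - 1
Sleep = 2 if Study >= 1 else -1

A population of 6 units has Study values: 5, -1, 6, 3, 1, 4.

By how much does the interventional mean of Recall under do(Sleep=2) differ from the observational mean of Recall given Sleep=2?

2.4

do(Sleep=2) breaks Sleep's dependence on Study. With Sleep=2 fixed, Recall across the units is -14, 4, -17, -8, -2, -11, mean -8.
E[Recall|Sleep=2] averages over only the 5 units with Sleep=2 (Study = 5, 6, 3, 1, 4): Recall = -14, -17, -8, -2, -11, mean -10.4.
Difference = -8 − (-10.4) = 2.4.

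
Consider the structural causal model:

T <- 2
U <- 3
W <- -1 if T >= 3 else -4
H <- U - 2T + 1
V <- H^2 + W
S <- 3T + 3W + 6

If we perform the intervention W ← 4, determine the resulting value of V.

4

do(W=4) replaces the equation W <- -1 if T >= 3 else -4 with the constant W = 4.
H = U - 2T + 1  [with U=3, T=2]  = 0
V = H^2 + W  [with H=0, W=4]  = 4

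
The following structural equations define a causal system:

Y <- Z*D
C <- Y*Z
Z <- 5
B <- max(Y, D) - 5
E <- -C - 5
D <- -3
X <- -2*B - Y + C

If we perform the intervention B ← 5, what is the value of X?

The intervention breaks the incoming arrows to B: B <- max(Y, D) - 5 no longer applies, and B = 5.
Y = Z*D  [with Z=5, D=-3]  = -15
C = Y*Z  [with Y=-15, Z=5]  = -75
X = -2*B - Y + C  [with B=5, Y=-15, C=-75]  = -70

-70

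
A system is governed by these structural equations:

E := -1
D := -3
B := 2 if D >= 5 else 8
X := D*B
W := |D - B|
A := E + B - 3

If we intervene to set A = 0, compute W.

do(A=0) replaces the equation A := E + B - 3 with the constant A = 0.
Since W is not a descendant of the intervened variable, it is unaffected.
B = 2 if D >= 5 else 8  [with D=-3]  = 8
W = |D - B|  [with D=-3, B=8]  = 11

11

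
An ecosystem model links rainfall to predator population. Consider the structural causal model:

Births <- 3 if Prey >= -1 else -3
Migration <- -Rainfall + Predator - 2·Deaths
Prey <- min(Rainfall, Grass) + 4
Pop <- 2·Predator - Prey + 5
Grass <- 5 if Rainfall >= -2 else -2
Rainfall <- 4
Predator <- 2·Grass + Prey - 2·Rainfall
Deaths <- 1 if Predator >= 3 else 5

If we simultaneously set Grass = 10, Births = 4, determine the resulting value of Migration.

The joint intervention fixes Grass = 10, Births = 4, removing each variable's own equation.
Prey = min(Rainfall, Grass) + 4  [with Rainfall=4, Grass=10]  = 8
Predator = 2·Grass + Prey - 2·Rainfall  [with Grass=10, Prey=8, Rainfall=4]  = 20
Deaths = 1 if Predator >= 3 else 5  [with Predator=20]  = 1
Migration = -Rainfall + Predator - 2·Deaths  [with Rainfall=4, Predator=20, Deaths=1]  = 14

14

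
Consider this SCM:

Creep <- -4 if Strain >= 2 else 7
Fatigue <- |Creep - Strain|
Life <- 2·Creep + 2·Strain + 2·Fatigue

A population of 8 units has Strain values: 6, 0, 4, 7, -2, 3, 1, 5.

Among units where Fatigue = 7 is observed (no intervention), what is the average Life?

20

Conditioning on Fatigue=7 selects the 2 unit(s) with Strain ∈ {0, 3}. Their Life values: 28, 12. Mean = 20.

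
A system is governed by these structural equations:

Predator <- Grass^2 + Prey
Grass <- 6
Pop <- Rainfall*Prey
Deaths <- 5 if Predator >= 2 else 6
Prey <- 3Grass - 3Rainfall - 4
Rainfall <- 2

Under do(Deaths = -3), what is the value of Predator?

The intervention breaks the incoming arrows to Deaths: Deaths <- 5 if Predator >= 2 else 6 no longer applies, and Deaths = -3.
Since Predator is not a descendant of the intervened variable, it is unaffected.
Prey = 3Grass - 3Rainfall - 4  [with Grass=6, Rainfall=2]  = 8
Predator = Grass^2 + Prey  [with Grass=6, Prey=8]  = 44

44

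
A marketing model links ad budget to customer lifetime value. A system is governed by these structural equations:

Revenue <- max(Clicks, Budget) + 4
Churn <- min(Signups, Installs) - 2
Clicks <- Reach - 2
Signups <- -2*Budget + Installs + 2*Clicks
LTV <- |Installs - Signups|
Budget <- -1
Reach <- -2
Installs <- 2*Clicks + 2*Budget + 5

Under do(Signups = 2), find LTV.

do(Signups=2) replaces the equation Signups <- -2*Budget + Installs + 2*Clicks with the constant Signups = 2.
Clicks = Reach - 2  [with Reach=-2]  = -4
Installs = 2*Clicks + 2*Budget + 5  [with Clicks=-4, Budget=-1]  = -5
LTV = |Installs - Signups|  [with Installs=-5, Signups=2]  = 7

7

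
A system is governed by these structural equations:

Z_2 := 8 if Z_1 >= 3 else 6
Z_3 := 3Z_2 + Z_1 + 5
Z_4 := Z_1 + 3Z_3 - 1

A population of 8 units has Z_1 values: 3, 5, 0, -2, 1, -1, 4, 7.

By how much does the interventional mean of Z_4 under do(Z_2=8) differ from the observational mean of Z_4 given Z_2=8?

-10.5

Every unit gets Z_2=8 under the intervention. Z_4 values become 98, 106, 86, 78, 90, 82, 102, 114; E[Z_4|do(Z_2=8)] = 94.5.
Observing Z_2=8 restricts to units where Z_2's equation naturally yields 8: Z_1 ∈ {3, 5, 4, 7}. In that subpopulation Z_4 = 98, 106, 102, 114, mean 105.
Difference = 94.5 − 105 = -10.5.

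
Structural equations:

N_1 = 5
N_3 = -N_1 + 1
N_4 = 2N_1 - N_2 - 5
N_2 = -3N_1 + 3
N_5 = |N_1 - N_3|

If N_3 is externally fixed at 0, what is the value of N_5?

do(N_3=0) replaces the equation N_3 = -N_1 + 1 with the constant N_3 = 0.
N_5 = |N_1 - N_3|  [with N_1=5, N_3=0]  = 5

5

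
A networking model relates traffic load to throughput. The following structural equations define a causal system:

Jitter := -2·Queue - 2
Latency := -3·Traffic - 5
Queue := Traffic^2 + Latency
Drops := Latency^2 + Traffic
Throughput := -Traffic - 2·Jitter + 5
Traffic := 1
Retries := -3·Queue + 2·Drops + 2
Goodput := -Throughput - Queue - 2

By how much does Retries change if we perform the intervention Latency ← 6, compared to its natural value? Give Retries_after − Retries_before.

do(Latency=6) replaces the equation Latency := -3·Traffic - 5 with the constant Latency = 6.
Queue = Traffic^2 + Latency  [with Traffic=1, Latency=6]  = 7
Drops = Latency^2 + Traffic  [with Latency=6, Traffic=1]  = 37
Retries = -3·Queue + 2·Drops + 2  [with Queue=7, Drops=37]  = 55
Without intervention: Latency = -3·Traffic - 5  [with Traffic=1]  = -8; Queue = Traffic^2 + Latency  [with Traffic=1, Latency=-8]  = -7; Drops = Latency^2 + Traffic  [with Latency=-8, Traffic=1]  = 65; Retries = -3·Queue + 2·Drops + 2  [with Queue=-7, Drops=65]  = 153.
Change = 55 − 153 = -98.

-98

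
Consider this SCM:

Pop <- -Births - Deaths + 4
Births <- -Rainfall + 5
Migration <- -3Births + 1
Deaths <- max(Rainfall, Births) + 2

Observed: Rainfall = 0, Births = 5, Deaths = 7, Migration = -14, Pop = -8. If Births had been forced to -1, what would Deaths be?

The intervention breaks the incoming arrows to Births: Births <- -Rainfall + 5 no longer applies, and Births = -1.
Deaths = max(Rainfall, Births) + 2  [with Rainfall=0, Births=-1]  = 2

2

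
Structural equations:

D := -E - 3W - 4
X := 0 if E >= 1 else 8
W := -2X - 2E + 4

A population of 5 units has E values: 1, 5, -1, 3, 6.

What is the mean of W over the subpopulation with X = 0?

Observing X=0 restricts to units where X's equation naturally yields 0: E ∈ {1, 5, 3, 6}. In that subpopulation W = 2, -6, -2, -8, mean -3.5.

-3.5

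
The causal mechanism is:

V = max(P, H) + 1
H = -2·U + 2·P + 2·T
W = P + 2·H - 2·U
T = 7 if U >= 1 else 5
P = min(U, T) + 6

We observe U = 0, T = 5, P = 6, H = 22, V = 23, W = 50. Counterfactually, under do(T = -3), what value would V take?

4

do(T=-3) replaces the equation T = 7 if U >= 1 else 5 with the constant T = -3.
P = min(U, T) + 6  [with U=0, T=-3]  = 3
H = -2·U + 2·P + 2·T  [with U=0, P=3, T=-3]  = 0
V = max(P, H) + 1  [with P=3, H=0]  = 4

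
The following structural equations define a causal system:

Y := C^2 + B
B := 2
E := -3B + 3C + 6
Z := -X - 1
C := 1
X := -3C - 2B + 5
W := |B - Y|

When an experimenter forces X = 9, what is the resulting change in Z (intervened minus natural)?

The intervention breaks the incoming arrows to X: X := -3C - 2B + 5 no longer applies, and X = 9.
Z = -X - 1  [with X=9]  = -10
Without intervention: X = -3C - 2B + 5  [with C=1, B=2]  = -2; Z = -X - 1  [with X=-2]  = 1.
Change = -10 − 1 = -11.

-11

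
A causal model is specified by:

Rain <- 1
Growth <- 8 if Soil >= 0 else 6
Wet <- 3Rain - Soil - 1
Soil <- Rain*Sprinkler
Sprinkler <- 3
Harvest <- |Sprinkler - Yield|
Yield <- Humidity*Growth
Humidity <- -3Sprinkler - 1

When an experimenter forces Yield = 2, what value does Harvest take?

1

do(Yield=2) replaces the equation Yield <- Humidity*Growth with the constant Yield = 2.
Harvest = |Sprinkler - Yield|  [with Sprinkler=3, Yield=2]  = 1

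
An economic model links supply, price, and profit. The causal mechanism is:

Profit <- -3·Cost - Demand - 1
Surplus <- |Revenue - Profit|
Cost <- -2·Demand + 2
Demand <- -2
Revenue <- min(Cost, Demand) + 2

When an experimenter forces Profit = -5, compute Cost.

The intervention breaks the incoming arrows to Profit: Profit <- -3·Cost - Demand - 1 no longer applies, and Profit = -5.
Since Cost is not a descendant of the intervened variable, it is unaffected.
Cost = -2·Demand + 2  [with Demand=-2]  = 6

6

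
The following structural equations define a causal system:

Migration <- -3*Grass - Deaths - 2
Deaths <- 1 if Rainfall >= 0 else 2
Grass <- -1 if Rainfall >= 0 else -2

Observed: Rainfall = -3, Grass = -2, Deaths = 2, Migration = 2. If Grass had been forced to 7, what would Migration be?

Under do(Grass=7), the mechanism Grass <- -1 if Rainfall >= 0 else -2 is discarded; Grass is fixed at 7.
Deaths = 1 if Rainfall >= 0 else 2  [with Rainfall=-3]  = 2
Migration = -3*Grass - Deaths - 2  [with Grass=7, Deaths=2]  = -25

-25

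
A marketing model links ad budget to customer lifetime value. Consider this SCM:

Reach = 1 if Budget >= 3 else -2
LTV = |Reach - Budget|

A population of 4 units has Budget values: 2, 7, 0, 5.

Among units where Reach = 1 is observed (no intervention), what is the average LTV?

Observing Reach=1 restricts to units where Reach's equation naturally yields 1: Budget ∈ {7, 5}. In that subpopulation LTV = 6, 4, mean 5.

5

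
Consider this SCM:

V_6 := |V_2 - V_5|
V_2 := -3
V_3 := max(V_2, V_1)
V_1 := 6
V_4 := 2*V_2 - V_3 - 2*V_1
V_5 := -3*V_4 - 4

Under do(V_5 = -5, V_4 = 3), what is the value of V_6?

Setting V_5 = -5, V_4 = 3 by intervention discards those variables' equations.
V_6 = |V_2 - V_5|  [with V_2=-3, V_5=-5]  = 2

2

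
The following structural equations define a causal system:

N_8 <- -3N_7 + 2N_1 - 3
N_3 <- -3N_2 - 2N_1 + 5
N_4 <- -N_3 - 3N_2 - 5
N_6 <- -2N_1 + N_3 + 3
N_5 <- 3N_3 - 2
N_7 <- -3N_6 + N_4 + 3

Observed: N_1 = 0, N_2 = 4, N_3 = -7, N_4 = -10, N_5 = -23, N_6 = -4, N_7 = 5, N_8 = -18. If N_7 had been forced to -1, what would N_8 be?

do(N_7=-1) replaces the equation N_7 <- -3N_6 + N_4 + 3 with the constant N_7 = -1.
N_8 = -3N_7 + 2N_1 - 3  [with N_7=-1, N_1=0]  = 0

0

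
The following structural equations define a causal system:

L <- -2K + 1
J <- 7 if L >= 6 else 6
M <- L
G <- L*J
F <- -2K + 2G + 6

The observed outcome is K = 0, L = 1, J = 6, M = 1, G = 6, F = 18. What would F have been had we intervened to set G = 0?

6

The intervention breaks the incoming arrows to G: G <- L*J no longer applies, and G = 0.
F = -2K + 2G + 6  [with K=0, G=0]  = 6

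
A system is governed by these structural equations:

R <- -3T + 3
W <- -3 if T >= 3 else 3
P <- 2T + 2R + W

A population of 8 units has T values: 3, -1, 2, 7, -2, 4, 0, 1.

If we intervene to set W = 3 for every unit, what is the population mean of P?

do(W=3) breaks W's dependence on T. With W=3 fixed, P across the units is -3, 13, 1, -19, 17, -7, 9, 5, mean 2.

2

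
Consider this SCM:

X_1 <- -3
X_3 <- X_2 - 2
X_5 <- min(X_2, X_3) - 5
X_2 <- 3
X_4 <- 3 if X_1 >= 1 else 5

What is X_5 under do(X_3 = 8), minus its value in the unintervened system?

2

do(X_3=8) replaces the equation X_3 <- X_2 - 2 with the constant X_3 = 8.
X_5 = min(X_2, X_3) - 5  [with X_2=3, X_3=8]  = -2
Without intervention: X_3 = X_2 - 2  [with X_2=3]  = 1; X_5 = min(X_2, X_3) - 5  [with X_2=3, X_3=1]  = -4.
Change = -2 − (-4) = 2.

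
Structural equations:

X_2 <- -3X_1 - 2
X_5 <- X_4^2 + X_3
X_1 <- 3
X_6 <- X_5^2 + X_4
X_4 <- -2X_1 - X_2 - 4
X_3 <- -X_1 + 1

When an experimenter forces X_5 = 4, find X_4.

1

The intervention breaks the incoming arrows to X_5: X_5 <- X_4^2 + X_3 no longer applies, and X_5 = 4.
Since X_4 is not a descendant of the intervened variable, it is unaffected.
X_2 = -3X_1 - 2  [with X_1=3]  = -11
X_4 = -2X_1 - X_2 - 4  [with X_1=3, X_2=-11]  = 1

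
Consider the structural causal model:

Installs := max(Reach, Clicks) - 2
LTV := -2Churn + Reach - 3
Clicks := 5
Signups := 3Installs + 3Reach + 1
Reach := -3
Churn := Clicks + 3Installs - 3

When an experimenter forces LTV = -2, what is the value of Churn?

do(LTV=-2) replaces the equation LTV := -2Churn + Reach - 3 with the constant LTV = -2.
Since Churn is not a descendant of the intervened variable, it is unaffected.
Installs = max(Reach, Clicks) - 2  [with Reach=-3, Clicks=5]  = 3
Churn = Clicks + 3Installs - 3  [with Clicks=5, Installs=3]  = 11

11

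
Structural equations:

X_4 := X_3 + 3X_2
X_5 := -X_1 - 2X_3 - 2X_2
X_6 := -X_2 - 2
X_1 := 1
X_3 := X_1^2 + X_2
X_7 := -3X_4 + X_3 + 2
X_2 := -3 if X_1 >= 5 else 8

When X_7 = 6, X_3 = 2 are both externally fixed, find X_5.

Under do(X_7 = 6, X_3 = 2), each intervened variable's structural equation is replaced by its fixed value.
X_2 = -3 if X_1 >= 5 else 8  [with X_1=1]  = 8
X_5 = -X_1 - 2X_3 - 2X_2  [with X_1=1, X_3=2, X_2=8]  = -21

-21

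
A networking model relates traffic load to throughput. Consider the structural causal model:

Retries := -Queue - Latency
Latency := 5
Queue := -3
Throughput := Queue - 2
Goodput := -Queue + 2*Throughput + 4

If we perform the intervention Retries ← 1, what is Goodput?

do(Retries=1) replaces the equation Retries := -Queue - Latency with the constant Retries = 1.
Goodput is not downstream of the intervention, so its value is determined by the original equations.
Throughput = Queue - 2  [with Queue=-3]  = -5
Goodput = -Queue + 2*Throughput + 4  [with Queue=-3, Throughput=-5]  = -3

-3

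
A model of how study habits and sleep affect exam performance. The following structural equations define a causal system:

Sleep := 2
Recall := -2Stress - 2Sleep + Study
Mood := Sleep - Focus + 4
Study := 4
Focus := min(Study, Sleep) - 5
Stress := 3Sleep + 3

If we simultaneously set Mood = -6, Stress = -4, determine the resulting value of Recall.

The joint intervention fixes Mood = -6, Stress = -4, removing each variable's own equation.
Recall = -2Stress - 2Sleep + Study  [with Stress=-4, Sleep=2, Study=4]  = 8

8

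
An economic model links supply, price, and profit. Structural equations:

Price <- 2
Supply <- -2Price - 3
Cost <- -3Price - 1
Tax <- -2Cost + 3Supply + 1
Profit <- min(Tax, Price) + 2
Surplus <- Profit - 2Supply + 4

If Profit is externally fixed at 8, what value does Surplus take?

The intervention breaks the incoming arrows to Profit: Profit <- min(Tax, Price) + 2 no longer applies, and Profit = 8.
Supply = -2Price - 3  [with Price=2]  = -7
Surplus = Profit - 2Supply + 4  [with Profit=8, Supply=-7]  = 26

26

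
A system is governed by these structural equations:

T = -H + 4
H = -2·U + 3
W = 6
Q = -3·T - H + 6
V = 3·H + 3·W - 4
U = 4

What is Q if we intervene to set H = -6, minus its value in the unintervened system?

-2

The intervention breaks the incoming arrows to H: H = -2·U + 3 no longer applies, and H = -6.
T = -H + 4  [with H=-6]  = 10
Q = -3·T - H + 6  [with T=10, H=-6]  = -18
Without intervention: H = -2·U + 3  [with U=4]  = -5; T = -H + 4  [with H=-5]  = 9; Q = -3·T - H + 6  [with T=9, H=-5]  = -16.
Change = -18 − (-16) = -2.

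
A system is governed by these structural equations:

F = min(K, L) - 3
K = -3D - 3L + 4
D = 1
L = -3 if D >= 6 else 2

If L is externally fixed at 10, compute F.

-32

Under do(L=10), the mechanism L = -3 if D >= 6 else 2 is discarded; L is fixed at 10.
K = -3D - 3L + 4  [with D=1, L=10]  = -29
F = min(K, L) - 3  [with K=-29, L=10]  = -32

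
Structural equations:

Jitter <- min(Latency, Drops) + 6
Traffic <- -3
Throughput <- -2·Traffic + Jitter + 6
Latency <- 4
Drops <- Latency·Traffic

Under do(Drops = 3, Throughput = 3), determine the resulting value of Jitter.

9

The joint intervention fixes Drops = 3, Throughput = 3, removing each variable's own equation.
Jitter = min(Latency, Drops) + 6  [with Latency=4, Drops=3]  = 9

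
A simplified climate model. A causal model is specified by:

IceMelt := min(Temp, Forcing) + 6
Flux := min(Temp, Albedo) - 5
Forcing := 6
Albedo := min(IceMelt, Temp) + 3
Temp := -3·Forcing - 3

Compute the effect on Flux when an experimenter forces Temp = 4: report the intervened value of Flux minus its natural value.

25

do(Temp=4) replaces the equation Temp := -3·Forcing - 3 with the constant Temp = 4.
IceMelt = min(Temp, Forcing) + 6  [with Temp=4, Forcing=6]  = 10
Albedo = min(IceMelt, Temp) + 3  [with IceMelt=10, Temp=4]  = 7
Flux = min(Temp, Albedo) - 5  [with Temp=4, Albedo=7]  = -1
Without intervention: Temp = -3·Forcing - 3  [with Forcing=6]  = -21; IceMelt = min(Temp, Forcing) + 6  [with Temp=-21, Forcing=6]  = -15; Albedo = min(IceMelt, Temp) + 3  [with IceMelt=-15, Temp=-21]  = -18; Flux = min(Temp, Albedo) - 5  [with Temp=-21, Albedo=-18]  = -26.
Change = -1 − (-26) = 25.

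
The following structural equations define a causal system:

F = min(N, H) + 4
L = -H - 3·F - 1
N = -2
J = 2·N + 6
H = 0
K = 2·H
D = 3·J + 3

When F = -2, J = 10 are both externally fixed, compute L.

5

The joint intervention fixes F = -2, J = 10, removing each variable's own equation.
L = -H - 3·F - 1  [with H=0, F=-2]  = 5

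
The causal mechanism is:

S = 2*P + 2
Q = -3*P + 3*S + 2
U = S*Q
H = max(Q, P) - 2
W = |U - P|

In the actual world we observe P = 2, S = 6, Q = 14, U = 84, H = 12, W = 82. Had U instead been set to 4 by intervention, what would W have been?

2

Under do(U=4), the mechanism U = S*Q is discarded; U is fixed at 4.
W = |U - P|  [with U=4, P=2]  = 2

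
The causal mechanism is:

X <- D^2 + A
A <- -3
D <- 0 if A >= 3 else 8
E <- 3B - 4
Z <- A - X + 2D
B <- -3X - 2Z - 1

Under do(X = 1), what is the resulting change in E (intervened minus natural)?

180

The intervention breaks the incoming arrows to X: X <- D^2 + A no longer applies, and X = 1.
D = 0 if A >= 3 else 8  [with A=-3]  = 8
Z = A - X + 2D  [with A=-3, X=1, D=8]  = 12
B = -3X - 2Z - 1  [with X=1, Z=12]  = -28
E = 3B - 4  [with B=-28]  = -88
Without intervention: D = 0 if A >= 3 else 8  [with A=-3]  = 8; X = D^2 + A  [with D=8, A=-3]  = 61; Z = A - X + 2D  [with A=-3, X=61, D=8]  = -48; B = -3X - 2Z - 1  [with X=61, Z=-48]  = -88; E = 3B - 4  [with B=-88]  = -268.
Change = -88 − (-268) = 180.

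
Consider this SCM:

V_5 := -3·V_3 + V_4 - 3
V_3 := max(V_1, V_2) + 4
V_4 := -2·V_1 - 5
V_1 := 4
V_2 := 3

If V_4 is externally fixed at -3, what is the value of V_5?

-30

Intervening sets V_4 = -3 and removes its equation (V_4 := -2·V_1 - 5).
V_3 = max(V_1, V_2) + 4  [with V_1=4, V_2=3]  = 8
V_5 = -3·V_3 + V_4 - 3  [with V_3=8, V_4=-3]  = -30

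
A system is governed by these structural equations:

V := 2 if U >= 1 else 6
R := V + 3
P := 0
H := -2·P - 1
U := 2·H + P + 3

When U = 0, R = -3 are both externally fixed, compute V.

6

The joint intervention fixes U = 0, R = -3, removing each variable's own equation.
V = 2 if U >= 1 else 6  [with U=0]  = 6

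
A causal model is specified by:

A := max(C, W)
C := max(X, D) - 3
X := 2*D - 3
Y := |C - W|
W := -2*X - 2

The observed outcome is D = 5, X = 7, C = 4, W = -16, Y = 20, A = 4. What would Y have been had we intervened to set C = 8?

24

do(C=8) replaces the equation C := max(X, D) - 3 with the constant C = 8.
X = 2*D - 3  [with D=5]  = 7
W = -2*X - 2  [with X=7]  = -16
Y = |C - W|  [with C=8, W=-16]  = 24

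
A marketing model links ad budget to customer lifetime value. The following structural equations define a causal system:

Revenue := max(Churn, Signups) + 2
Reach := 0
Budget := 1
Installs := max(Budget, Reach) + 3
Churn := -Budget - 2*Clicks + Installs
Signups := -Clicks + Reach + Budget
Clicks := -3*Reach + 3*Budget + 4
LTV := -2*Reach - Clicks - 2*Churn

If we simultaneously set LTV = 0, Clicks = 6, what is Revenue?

Under do(LTV = 0, Clicks = 6), each intervened variable's structural equation is replaced by its fixed value.
Installs = max(Budget, Reach) + 3  [with Budget=1, Reach=0]  = 4
Signups = -Clicks + Reach + Budget  [with Clicks=6, Reach=0, Budget=1]  = -5
Churn = -Budget - 2*Clicks + Installs  [with Budget=1, Clicks=6, Installs=4]  = -9
Revenue = max(Churn, Signups) + 2  [with Churn=-9, Signups=-5]  = -3

-3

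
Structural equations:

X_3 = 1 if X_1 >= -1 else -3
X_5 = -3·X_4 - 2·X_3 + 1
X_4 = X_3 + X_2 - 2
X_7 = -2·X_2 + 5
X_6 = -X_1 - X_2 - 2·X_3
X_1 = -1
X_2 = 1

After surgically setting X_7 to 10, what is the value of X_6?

Intervening sets X_7 = 10 and removes its equation (X_7 = -2·X_2 + 5).
Since X_6 is not a descendant of the intervened variable, it is unaffected.
X_3 = 1 if X_1 >= -1 else -3  [with X_1=-1]  = 1
X_6 = -X_1 - X_2 - 2·X_3  [with X_1=-1, X_2=1, X_3=1]  = -2

-2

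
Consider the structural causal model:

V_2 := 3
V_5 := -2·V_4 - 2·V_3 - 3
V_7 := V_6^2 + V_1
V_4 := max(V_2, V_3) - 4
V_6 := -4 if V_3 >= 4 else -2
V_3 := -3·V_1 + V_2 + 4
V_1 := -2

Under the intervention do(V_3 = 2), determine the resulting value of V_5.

do(V_3=2) replaces the equation V_3 := -3·V_1 + V_2 + 4 with the constant V_3 = 2.
V_4 = max(V_2, V_3) - 4  [with V_2=3, V_3=2]  = -1
V_5 = -2·V_4 - 2·V_3 - 3  [with V_4=-1, V_3=2]  = -5

-5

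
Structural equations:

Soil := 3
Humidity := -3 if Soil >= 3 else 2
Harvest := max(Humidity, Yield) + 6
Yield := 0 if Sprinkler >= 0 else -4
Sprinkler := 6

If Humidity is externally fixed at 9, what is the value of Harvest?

15

do(Humidity=9) replaces the equation Humidity := -3 if Soil >= 3 else 2 with the constant Humidity = 9.
Yield = 0 if Sprinkler >= 0 else -4  [with Sprinkler=6]  = 0
Harvest = max(Humidity, Yield) + 6  [with Humidity=9, Yield=0]  = 15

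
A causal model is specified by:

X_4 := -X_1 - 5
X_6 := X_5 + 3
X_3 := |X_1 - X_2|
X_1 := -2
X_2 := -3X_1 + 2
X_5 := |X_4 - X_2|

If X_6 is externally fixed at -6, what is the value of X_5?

11

do(X_6=-6) replaces the equation X_6 := X_5 + 3 with the constant X_6 = -6.
Since X_5 is not a descendant of the intervened variable, it is unaffected.
X_2 = -3X_1 + 2  [with X_1=-2]  = 8
X_4 = -X_1 - 5  [with X_1=-2]  = -3
X_5 = |X_4 - X_2|  [with X_4=-3, X_2=8]  = 11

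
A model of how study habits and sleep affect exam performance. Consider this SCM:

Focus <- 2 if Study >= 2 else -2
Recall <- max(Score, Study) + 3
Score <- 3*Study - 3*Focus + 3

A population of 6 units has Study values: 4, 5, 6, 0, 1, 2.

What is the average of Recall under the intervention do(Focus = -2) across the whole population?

Every unit gets Focus=-2 under the intervention. Recall values become 24, 27, 30, 12, 15, 18; E[Recall|do(Focus=-2)] = 21.

21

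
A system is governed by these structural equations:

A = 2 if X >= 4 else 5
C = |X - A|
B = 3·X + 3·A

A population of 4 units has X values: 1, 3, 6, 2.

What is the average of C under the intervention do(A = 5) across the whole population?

Under do(A=5), A's equation is replaced by A=5 for every unit. Per-unit C: 4, 2, 1, 3. Mean = 2.5.

2.5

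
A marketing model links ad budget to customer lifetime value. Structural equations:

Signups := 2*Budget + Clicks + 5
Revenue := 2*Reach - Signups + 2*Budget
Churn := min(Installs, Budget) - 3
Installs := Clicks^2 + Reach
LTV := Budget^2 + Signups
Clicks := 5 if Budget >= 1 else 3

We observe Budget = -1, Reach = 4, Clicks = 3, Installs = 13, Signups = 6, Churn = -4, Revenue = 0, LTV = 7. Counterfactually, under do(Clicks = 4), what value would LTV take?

8

The intervention breaks the incoming arrows to Clicks: Clicks := 5 if Budget >= 1 else 3 no longer applies, and Clicks = 4.
Signups = 2*Budget + Clicks + 5  [with Budget=-1, Clicks=4]  = 7
LTV = Budget^2 + Signups  [with Budget=-1, Signups=7]  = 8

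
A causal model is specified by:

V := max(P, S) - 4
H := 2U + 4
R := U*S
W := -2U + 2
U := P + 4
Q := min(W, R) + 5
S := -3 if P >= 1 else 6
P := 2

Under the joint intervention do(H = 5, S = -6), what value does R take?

The joint intervention fixes H = 5, S = -6, removing each variable's own equation.
U = P + 4  [with P=2]  = 6
R = U*S  [with U=6, S=-6]  = -36

-36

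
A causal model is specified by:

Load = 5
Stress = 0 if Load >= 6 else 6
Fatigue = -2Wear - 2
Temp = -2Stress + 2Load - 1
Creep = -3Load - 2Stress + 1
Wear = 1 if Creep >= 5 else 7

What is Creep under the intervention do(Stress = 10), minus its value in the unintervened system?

-8

Under do(Stress=10), the mechanism Stress = 0 if Load >= 6 else 6 is discarded; Stress is fixed at 10.
Creep = -3Load - 2Stress + 1  [with Load=5, Stress=10]  = -34
Without intervention: Stress = 0 if Load >= 6 else 6  [with Load=5]  = 6; Creep = -3Load - 2Stress + 1  [with Load=5, Stress=6]  = -26.
Change = -34 − (-26) = -8.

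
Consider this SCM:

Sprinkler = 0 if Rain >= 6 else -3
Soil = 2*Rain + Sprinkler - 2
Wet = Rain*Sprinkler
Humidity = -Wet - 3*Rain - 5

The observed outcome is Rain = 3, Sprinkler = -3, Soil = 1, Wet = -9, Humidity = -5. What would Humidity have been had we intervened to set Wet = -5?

Intervening sets Wet = -5 and removes its equation (Wet = Rain*Sprinkler).
Humidity = -Wet - 3*Rain - 5  [with Wet=-5, Rain=3]  = -9

-9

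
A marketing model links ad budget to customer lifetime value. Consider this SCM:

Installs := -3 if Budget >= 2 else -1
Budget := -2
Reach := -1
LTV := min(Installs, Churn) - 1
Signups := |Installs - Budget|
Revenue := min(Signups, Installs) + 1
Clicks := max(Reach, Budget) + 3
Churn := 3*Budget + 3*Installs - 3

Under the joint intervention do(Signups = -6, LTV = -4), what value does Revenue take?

Setting Signups = -6, LTV = -4 by intervention discards those variables' equations.
Installs = -3 if Budget >= 2 else -1  [with Budget=-2]  = -1
Revenue = min(Signups, Installs) + 1  [with Signups=-6, Installs=-1]  = -5

-5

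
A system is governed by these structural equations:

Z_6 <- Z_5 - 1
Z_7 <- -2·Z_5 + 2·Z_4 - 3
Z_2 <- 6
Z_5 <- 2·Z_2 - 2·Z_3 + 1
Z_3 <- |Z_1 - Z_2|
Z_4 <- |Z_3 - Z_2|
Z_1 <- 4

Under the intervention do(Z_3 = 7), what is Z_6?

-2

The intervention breaks the incoming arrows to Z_3: Z_3 <- |Z_1 - Z_2| no longer applies, and Z_3 = 7.
Z_5 = 2·Z_2 - 2·Z_3 + 1  [with Z_2=6, Z_3=7]  = -1
Z_6 = Z_5 - 1  [with Z_5=-1]  = -2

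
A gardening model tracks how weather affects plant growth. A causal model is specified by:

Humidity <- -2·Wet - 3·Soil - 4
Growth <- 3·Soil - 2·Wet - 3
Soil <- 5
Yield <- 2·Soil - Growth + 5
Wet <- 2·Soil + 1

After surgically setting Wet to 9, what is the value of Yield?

21

do(Wet=9) replaces the equation Wet <- 2·Soil + 1 with the constant Wet = 9.
Growth = 3·Soil - 2·Wet - 3  [with Soil=5, Wet=9]  = -6
Yield = 2·Soil - Growth + 5  [with Soil=5, Growth=-6]  = 21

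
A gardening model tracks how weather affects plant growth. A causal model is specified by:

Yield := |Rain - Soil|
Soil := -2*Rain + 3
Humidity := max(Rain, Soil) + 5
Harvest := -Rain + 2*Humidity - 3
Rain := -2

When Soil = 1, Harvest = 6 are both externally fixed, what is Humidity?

6

Under do(Soil = 1, Harvest = 6), each intervened variable's structural equation is replaced by its fixed value.
Humidity = max(Rain, Soil) + 5  [with Rain=-2, Soil=1]  = 6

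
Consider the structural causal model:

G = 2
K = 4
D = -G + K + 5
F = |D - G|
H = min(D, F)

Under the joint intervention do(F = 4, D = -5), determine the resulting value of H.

-5

The joint intervention fixes F = 4, D = -5, removing each variable's own equation.
H = min(D, F)  [with D=-5, F=4]  = -5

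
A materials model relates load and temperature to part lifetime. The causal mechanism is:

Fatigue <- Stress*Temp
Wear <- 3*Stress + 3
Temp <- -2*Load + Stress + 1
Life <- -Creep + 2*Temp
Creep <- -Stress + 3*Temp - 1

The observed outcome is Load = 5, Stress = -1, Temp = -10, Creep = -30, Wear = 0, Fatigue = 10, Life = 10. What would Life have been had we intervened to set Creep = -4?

-16

The intervention breaks the incoming arrows to Creep: Creep <- -Stress + 3*Temp - 1 no longer applies, and Creep = -4.
Temp = -2*Load + Stress + 1  [with Load=5, Stress=-1]  = -10
Life = -Creep + 2*Temp  [with Creep=-4, Temp=-10]  = -16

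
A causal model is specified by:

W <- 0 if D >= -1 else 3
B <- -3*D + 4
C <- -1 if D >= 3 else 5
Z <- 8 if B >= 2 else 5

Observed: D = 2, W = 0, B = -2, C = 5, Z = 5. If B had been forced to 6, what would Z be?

do(B=6) replaces the equation B <- -3*D + 4 with the constant B = 6.
Z = 8 if B >= 2 else 5  [with B=6]  = 8

8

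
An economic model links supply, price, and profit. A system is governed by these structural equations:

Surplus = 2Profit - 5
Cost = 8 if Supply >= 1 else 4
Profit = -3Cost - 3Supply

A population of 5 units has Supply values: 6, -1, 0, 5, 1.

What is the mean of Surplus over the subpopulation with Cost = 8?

-77

Observing Cost=8 restricts to units where Cost's equation naturally yields 8: Supply ∈ {6, 5, 1}. In that subpopulation Surplus = -89, -83, -59, mean -77.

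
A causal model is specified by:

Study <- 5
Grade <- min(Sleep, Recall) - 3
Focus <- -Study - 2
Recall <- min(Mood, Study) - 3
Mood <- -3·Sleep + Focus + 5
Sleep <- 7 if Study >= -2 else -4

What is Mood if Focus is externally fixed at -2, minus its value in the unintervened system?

The intervention breaks the incoming arrows to Focus: Focus <- -Study - 2 no longer applies, and Focus = -2.
Sleep = 7 if Study >= -2 else -4  [with Study=5]  = 7
Mood = -3·Sleep + Focus + 5  [with Sleep=7, Focus=-2]  = -18
Without intervention: Sleep = 7 if Study >= -2 else -4  [with Study=5]  = 7; Focus = -Study - 2  [with Study=5]  = -7; Mood = -3·Sleep + Focus + 5  [with Sleep=7, Focus=-7]  = -23.
Change = -18 − (-23) = 5.

5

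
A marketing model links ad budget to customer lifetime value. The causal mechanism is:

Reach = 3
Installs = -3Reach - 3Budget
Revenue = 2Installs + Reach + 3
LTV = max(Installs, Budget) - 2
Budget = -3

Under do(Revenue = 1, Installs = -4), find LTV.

The joint intervention fixes Revenue = 1, Installs = -4, removing each variable's own equation.
LTV = max(Installs, Budget) - 2  [with Installs=-4, Budget=-3]  = -5

-5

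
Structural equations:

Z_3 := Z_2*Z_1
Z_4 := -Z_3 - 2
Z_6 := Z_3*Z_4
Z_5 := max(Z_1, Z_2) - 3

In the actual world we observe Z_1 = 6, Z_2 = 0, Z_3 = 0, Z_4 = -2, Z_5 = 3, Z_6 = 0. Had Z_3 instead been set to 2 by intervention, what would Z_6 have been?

The intervention breaks the incoming arrows to Z_3: Z_3 := Z_2*Z_1 no longer applies, and Z_3 = 2.
Z_4 = -Z_3 - 2  [with Z_3=2]  = -4
Z_6 = Z_3*Z_4  [with Z_3=2, Z_4=-4]  = -8

-8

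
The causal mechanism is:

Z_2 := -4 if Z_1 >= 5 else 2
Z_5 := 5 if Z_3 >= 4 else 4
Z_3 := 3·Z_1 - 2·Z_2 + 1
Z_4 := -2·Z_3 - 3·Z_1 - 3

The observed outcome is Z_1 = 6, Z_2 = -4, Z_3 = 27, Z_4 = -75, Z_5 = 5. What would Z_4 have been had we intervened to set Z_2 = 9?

Under do(Z_2=9), the mechanism Z_2 := -4 if Z_1 >= 5 else 2 is discarded; Z_2 is fixed at 9.
Z_3 = 3·Z_1 - 2·Z_2 + 1  [with Z_1=6, Z_2=9]  = 1
Z_4 = -2·Z_3 - 3·Z_1 - 3  [with Z_3=1, Z_1=6]  = -23

-23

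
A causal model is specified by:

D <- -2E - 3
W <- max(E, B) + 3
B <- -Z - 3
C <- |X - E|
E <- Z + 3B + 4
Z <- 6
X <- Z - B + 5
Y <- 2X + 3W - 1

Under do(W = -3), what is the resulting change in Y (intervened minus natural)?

9

do(W=-3) replaces the equation W <- max(E, B) + 3 with the constant W = -3.
B = -Z - 3  [with Z=6]  = -9
X = Z - B + 5  [with Z=6, B=-9]  = 20
Y = 2X + 3W - 1  [with X=20, W=-3]  = 30
Without intervention: B = -Z - 3  [with Z=6]  = -9; E = Z + 3B + 4  [with Z=6, B=-9]  = -17; W = max(E, B) + 3  [with E=-17, B=-9]  = -6; X = Z - B + 5  [with Z=6, B=-9]  = 20; Y = 2X + 3W - 1  [with X=20, W=-6]  = 21.
Change = 30 − 21 = 9.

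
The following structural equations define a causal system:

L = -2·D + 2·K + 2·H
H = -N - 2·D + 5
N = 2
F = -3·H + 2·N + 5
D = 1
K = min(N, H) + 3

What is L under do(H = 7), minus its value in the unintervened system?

14

The intervention breaks the incoming arrows to H: H = -N - 2·D + 5 no longer applies, and H = 7.
K = min(N, H) + 3  [with N=2, H=7]  = 5
L = -2·D + 2·K + 2·H  [with D=1, K=5, H=7]  = 22
Without intervention: H = -N - 2·D + 5  [with N=2, D=1]  = 1; K = min(N, H) + 3  [with N=2, H=1]  = 4; L = -2·D + 2·K + 2·H  [with D=1, K=4, H=1]  = 8.
Change = 22 − 8 = 14.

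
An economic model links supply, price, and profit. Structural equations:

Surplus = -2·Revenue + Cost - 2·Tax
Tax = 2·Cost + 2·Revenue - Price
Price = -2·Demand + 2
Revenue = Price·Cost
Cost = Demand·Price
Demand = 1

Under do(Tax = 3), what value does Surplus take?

-6

The intervention breaks the incoming arrows to Tax: Tax = 2·Cost + 2·Revenue - Price no longer applies, and Tax = 3.
Price = -2·Demand + 2  [with Demand=1]  = 0
Cost = Demand·Price  [with Demand=1, Price=0]  = 0
Revenue = Price·Cost  [with Price=0, Cost=0]  = 0
Surplus = -2·Revenue + Cost - 2·Tax  [with Revenue=0, Cost=0, Tax=3]  = -6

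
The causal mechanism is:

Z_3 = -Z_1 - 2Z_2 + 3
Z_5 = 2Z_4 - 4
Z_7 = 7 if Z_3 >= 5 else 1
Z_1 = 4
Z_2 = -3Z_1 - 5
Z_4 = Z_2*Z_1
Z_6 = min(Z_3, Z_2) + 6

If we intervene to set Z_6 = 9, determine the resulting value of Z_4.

-68

do(Z_6=9) replaces the equation Z_6 = min(Z_3, Z_2) + 6 with the constant Z_6 = 9.
No directed path runs from Z_6 to Z_4, so Z_4 keeps its natural value.
Z_2 = -3Z_1 - 5  [with Z_1=4]  = -17
Z_4 = Z_2*Z_1  [with Z_2=-17, Z_1=4]  = -68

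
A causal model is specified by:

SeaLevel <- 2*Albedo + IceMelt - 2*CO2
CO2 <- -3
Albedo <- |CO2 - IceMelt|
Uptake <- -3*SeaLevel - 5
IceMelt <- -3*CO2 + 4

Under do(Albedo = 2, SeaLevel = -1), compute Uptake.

-2

Setting Albedo = 2, SeaLevel = -1 by intervention discards those variables' equations.
Uptake = -3*SeaLevel - 5  [with SeaLevel=-1]  = -2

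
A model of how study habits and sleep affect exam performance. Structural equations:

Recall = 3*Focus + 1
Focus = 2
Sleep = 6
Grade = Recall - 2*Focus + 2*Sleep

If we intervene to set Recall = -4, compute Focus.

2

Under do(Recall=-4), the mechanism Recall = 3*Focus + 1 is discarded; Recall is fixed at -4.
Since Focus is not a descendant of the intervened variable, it is unaffected.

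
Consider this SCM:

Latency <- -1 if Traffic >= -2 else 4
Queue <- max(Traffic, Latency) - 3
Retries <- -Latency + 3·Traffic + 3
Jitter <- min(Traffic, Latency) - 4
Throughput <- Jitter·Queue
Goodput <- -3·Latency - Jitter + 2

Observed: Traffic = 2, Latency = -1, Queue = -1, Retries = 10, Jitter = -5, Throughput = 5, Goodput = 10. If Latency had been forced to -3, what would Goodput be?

Under do(Latency=-3), the mechanism Latency <- -1 if Traffic >= -2 else 4 is discarded; Latency is fixed at -3.
Jitter = min(Traffic, Latency) - 4  [with Traffic=2, Latency=-3]  = -7
Goodput = -3·Latency - Jitter + 2  [with Latency=-3, Jitter=-7]  = 18

18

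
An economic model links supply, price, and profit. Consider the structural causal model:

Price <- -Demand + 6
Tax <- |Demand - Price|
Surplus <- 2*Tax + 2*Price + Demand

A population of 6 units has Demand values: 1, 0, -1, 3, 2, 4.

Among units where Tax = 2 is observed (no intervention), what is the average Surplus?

13

E[Surplus|Tax=2] averages over only the 2 units with Tax=2 (Demand = 2, 4): Surplus = 14, 12, mean 13.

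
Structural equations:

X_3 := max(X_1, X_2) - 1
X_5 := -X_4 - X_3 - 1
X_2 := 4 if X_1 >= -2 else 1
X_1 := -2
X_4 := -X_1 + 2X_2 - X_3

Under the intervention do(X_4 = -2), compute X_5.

Intervening sets X_4 = -2 and removes its equation (X_4 := -X_1 + 2X_2 - X_3).
X_2 = 4 if X_1 >= -2 else 1  [with X_1=-2]  = 4
X_3 = max(X_1, X_2) - 1  [with X_1=-2, X_2=4]  = 3
X_5 = -X_4 - X_3 - 1  [with X_4=-2, X_3=3]  = -2

-2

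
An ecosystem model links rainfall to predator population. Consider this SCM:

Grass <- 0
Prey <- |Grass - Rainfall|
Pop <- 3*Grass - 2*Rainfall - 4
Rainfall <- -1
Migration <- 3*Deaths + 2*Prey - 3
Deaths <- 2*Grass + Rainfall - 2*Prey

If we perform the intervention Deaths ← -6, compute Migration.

Intervening sets Deaths = -6 and removes its equation (Deaths <- 2*Grass + Rainfall - 2*Prey).
Prey = |Grass - Rainfall|  [with Grass=0, Rainfall=-1]  = 1
Migration = 3*Deaths + 2*Prey - 3  [with Deaths=-6, Prey=1]  = -19

-19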